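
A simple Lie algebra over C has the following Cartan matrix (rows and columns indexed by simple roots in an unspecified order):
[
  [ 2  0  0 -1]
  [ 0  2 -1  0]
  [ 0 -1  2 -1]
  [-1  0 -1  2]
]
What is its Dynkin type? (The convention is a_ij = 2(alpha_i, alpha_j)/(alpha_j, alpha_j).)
The matrix has rank 4 with 2's on the diagonal. Reading the off-diagonal entries as Dynkin edges (a single edge where a_ij = a_ji = -1; a double or triple edge where a_ij * a_ji = 2 or 3), the diagram is a chain of 4 nodes with single edges (A_4). One simple-root ordering that puts it in standard form is (alpha_1, alpha_4, alpha_3, alpha_2). So the algebra is type A_4, i.e. sl(5).

A_4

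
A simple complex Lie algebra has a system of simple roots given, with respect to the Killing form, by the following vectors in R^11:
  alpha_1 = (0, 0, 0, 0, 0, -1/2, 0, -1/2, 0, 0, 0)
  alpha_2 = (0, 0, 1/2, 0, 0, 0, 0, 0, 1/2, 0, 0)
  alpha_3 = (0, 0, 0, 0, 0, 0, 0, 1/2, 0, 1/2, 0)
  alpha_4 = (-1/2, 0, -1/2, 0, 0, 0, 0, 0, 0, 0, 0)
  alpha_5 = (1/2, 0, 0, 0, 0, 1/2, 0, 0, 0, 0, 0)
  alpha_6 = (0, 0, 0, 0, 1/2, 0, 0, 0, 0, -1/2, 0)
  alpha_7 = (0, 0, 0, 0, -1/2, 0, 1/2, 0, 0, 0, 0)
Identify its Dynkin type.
A_7

Compute the Cartan integers a_ij = 2(alpha_i, alpha_j)/(alpha_j, alpha_j); the resulting 7x7 Cartan matrix is
[[2, 0, -1, 0, -1, 0, 0], [0, 2, 0, -1, 0, 0, 0], [-1, 0, 2, 0, 0, -1, 0], [0, -1, 0, 2, -1, 0, 0], [-1, 0, 0, -1, 2, 0, 0], [0, 0, -1, 0, 0, 2, -1], [0, 0, 0, 0, 0, -1, 2]].
All simple roots have the same length, so the diagram is simply laced. The associated Dynkin diagram is a chain of 7 nodes with single edges (A_7), so the type is A_7 (the algebra sl(8)).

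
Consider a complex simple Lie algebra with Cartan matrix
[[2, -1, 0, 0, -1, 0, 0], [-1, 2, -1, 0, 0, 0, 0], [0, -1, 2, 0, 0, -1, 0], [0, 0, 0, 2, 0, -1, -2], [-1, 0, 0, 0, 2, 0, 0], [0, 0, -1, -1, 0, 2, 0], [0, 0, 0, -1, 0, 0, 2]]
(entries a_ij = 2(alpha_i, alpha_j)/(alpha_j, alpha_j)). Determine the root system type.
The matrix has rank 7 with 2's on the diagonal. Reading the off-diagonal entries as Dynkin edges (a single edge where a_ij = a_ji = -1; a double or triple edge where a_ij * a_ji = 2 or 3), the diagram is a chain of 7 nodes with a double edge at one end; the terminal node there is the unique short simple root (B_7). One simple-root ordering that puts it in standard form is (alpha_5, alpha_1, alpha_2, alpha_3, alpha_6, alpha_4, alpha_7). So the algebra is type B_7, i.e. so(15).

B_7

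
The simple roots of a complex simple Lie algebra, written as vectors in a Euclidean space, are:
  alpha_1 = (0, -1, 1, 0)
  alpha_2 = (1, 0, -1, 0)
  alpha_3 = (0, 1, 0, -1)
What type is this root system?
Compute the Cartan integers a_ij = 2(alpha_i, alpha_j)/(alpha_j, alpha_j); the resulting 3x3 Cartan matrix is
[[2, -1, -1], [-1, 2, 0], [-1, 0, 2]].
All simple roots have the same length, so the diagram is simply laced. The associated Dynkin diagram is a chain of 3 nodes with single edges (A_3), so the type is A_3 (the algebra sl(4)).

A3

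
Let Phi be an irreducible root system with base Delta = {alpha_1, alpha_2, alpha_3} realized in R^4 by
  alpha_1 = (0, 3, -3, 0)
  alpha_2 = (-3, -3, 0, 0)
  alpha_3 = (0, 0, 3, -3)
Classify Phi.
A3

Compute the Cartan integers a_ij = 2(alpha_i, alpha_j)/(alpha_j, alpha_j); the resulting 3x3 Cartan matrix is
[[2, -1, -1], [-1, 2, 0], [-1, 0, 2]].
All simple roots have the same length, so the diagram is simply laced. The associated Dynkin diagram is a chain of 3 nodes with single edges (A_3), so the type is A_3 (the algebra sl(4)).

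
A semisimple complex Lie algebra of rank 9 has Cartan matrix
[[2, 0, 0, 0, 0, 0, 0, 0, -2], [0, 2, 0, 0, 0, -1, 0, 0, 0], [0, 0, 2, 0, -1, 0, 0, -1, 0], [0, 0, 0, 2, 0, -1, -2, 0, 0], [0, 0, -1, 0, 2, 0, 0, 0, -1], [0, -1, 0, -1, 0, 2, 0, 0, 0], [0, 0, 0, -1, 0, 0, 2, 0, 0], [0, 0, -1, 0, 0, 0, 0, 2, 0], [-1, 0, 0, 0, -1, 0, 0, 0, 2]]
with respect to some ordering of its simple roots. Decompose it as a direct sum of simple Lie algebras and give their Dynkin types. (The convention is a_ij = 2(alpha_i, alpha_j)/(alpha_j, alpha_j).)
The diagram associated to this matrix has two connected components: the simple roots {alpha_2, alpha_4, alpha_6, alpha_7} form a chain of 4 nodes with a double edge at one end; the terminal node there is the unique short simple root (B_4), and {alpha_1, alpha_3, alpha_5, alpha_8, alpha_9} form a chain of 5 nodes with a double edge at one end; the terminal node there is the unique long simple root (C_5). A semisimple Lie algebra decomposes uniquely as the direct sum of simple ideals, one per connected component of its Dynkin diagram, so g ≅ B_4 ⊕ C_5 (dimension 36 + 55 = 91).

type B_4 + type C_5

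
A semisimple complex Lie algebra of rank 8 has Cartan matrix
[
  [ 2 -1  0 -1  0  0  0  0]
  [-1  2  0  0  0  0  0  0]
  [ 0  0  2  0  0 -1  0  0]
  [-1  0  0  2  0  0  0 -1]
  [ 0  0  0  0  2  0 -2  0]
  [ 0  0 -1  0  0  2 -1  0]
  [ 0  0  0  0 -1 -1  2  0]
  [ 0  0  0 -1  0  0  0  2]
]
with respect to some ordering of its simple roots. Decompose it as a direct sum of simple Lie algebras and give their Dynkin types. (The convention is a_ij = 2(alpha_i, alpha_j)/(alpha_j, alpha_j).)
The diagram associated to this matrix has two connected components: the simple roots {alpha_1, alpha_2, alpha_4, alpha_8} form a chain of 4 nodes with single edges (A_4), and {alpha_3, alpha_5, alpha_6, alpha_7} form a chain of 4 nodes with a double edge at one end; the terminal node there is the unique long simple root (C_4). A semisimple Lie algebra decomposes uniquely as the direct sum of simple ideals, one per connected component of its Dynkin diagram, so g ≅ A_4 ⊕ C_4 (dimension 24 + 36 = 60).

A_4 (sl(5)) + C_4 (sp(8))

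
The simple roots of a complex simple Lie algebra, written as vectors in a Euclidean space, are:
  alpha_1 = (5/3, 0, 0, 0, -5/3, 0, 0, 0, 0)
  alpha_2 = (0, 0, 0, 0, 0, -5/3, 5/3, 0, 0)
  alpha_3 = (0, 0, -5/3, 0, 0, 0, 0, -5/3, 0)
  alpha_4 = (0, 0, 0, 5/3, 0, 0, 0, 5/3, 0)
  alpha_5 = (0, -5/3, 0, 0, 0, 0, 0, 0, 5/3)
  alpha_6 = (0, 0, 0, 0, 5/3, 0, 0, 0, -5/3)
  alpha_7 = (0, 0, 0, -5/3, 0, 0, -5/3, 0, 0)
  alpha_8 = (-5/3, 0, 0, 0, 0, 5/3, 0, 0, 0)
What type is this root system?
Compute the Cartan integers a_ij = 2(alpha_i, alpha_j)/(alpha_j, alpha_j); the resulting 8x8 Cartan matrix is
[[2, 0, 0, 0, 0, -1, 0, -1], [0, 2, 0, 0, 0, 0, -1, -1], [0, 0, 2, -1, 0, 0, 0, 0], [0, 0, -1, 2, 0, 0, -1, 0], [0, 0, 0, 0, 2, -1, 0, 0], [-1, 0, 0, 0, -1, 2, 0, 0], [0, -1, 0, -1, 0, 0, 2, 0], [-1, -1, 0, 0, 0, 0, 0, 2]].
All simple roots have the same length, so the diagram is simply laced. The associated Dynkin diagram is a chain of 8 nodes with single edges (A_8), so the type is A_8 (the algebra sl(9)).

type A_8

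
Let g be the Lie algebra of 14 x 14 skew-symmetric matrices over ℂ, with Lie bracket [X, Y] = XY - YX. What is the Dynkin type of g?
type D_7

This is so(14) with 14 even, which has dimension 14(14-1)/2 = 91 and rank 14/2 = 7. In the classification of classical Lie algebras, the orthogonal algebra so(2n) in an even number of variables has type D_n; here n = 7, so the Dynkin diagram is a chain of 5 nodes with a fork of two nodes at one end (D_7). Hence the type is D_7.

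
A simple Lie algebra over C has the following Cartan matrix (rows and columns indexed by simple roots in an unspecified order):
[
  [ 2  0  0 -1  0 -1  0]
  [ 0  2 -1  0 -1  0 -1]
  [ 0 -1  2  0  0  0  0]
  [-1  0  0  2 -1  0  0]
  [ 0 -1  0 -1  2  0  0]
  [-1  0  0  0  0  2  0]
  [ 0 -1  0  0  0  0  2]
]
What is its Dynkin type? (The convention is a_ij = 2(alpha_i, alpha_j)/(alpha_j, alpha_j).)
The matrix has rank 7 with 2's on the diagonal. Reading the off-diagonal entries as Dynkin edges (a single edge where a_ij = a_ji = -1; a double or triple edge where a_ij * a_ji = 2 or 3), the diagram is a chain of 5 nodes with a fork of two nodes at one end (D_7). One simple-root ordering that puts it in standard form is (alpha_6, alpha_1, alpha_4, alpha_5, alpha_2, alpha_3, alpha_7). So the algebra is type D_7, i.e. so(14).

D_7 (so(14))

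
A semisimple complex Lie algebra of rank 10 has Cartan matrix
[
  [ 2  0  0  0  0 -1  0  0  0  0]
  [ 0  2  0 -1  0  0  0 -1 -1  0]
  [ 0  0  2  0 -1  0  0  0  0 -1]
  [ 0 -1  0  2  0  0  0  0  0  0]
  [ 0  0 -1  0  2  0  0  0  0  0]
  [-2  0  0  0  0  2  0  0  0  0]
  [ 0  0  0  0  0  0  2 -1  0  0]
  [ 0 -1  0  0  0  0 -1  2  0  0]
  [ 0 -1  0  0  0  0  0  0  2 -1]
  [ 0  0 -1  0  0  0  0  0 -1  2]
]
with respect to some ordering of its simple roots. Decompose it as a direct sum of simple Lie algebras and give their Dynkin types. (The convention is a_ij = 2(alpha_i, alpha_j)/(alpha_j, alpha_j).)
The diagram associated to this matrix has two connected components: the simple roots {alpha_1, alpha_6} form a chain of 2 nodes with a double edge at one end; the terminal node there is the unique short simple root (B_2), and {alpha_2, alpha_3, alpha_4, alpha_5, alpha_7, alpha_8, alpha_9, alpha_10} form a chain of 7 nodes with one extra node attached to the third node from one end (E_8). A semisimple Lie algebra decomposes uniquely as the direct sum of simple ideals, one per connected component of its Dynkin diagram, so g ≅ B_2 ⊕ E_8 (dimension 10 + 248 = 258).

B_2 + E_8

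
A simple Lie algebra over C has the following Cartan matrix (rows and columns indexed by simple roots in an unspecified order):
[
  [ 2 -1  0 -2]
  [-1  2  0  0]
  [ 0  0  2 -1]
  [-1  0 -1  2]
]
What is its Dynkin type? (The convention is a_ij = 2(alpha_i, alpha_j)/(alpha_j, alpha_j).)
F_4

The matrix has rank 4 with 2's on the diagonal. Reading the off-diagonal entries as Dynkin edges (a single edge where a_ij = a_ji = -1; a double or triple edge where a_ij * a_ji = 2 or 3), the diagram is a chain of 4 nodes with a double edge between the middle two (F_4). One simple-root ordering that puts it in standard form is (alpha_2, alpha_1, alpha_4, alpha_3). So the algebra is type F_4.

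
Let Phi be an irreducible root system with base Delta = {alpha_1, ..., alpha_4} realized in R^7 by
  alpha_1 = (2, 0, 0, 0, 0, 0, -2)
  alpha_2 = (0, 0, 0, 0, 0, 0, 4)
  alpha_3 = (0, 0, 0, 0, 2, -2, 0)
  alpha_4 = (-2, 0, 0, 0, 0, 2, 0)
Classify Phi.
type C_4

Compute the Cartan integers a_ij = 2(alpha_i, alpha_j)/(alpha_j, alpha_j); the resulting 4x4 Cartan matrix is
[[2, -1, 0, -1], [-2, 2, 0, 0], [0, 0, 2, -1], [-1, 0, -1, 2]].
The roots have two lengths (squared-length ratio 2:1); the short ones are alpha_{1,3,4}. The associated Dynkin diagram is a chain of 4 nodes with a double edge at one end; the terminal node there is the unique long simple root (C_4), so the type is C_4 (the algebra sp(8)).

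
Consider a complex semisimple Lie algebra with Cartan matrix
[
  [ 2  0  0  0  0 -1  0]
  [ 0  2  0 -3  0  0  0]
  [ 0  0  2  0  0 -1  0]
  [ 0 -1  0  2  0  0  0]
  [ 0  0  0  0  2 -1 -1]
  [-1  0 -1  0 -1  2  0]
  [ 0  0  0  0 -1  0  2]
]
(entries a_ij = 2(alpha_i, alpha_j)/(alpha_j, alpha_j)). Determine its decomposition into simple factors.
D_5 (so(10)) ⊕ G_2

The diagram associated to this matrix has two connected components: the simple roots {alpha_1, alpha_3, alpha_5, alpha_6, alpha_7} form a chain of 3 nodes with a fork of two nodes at one end (D_5), and {alpha_2, alpha_4} form two nodes joined by a triple edge (G_2). A semisimple Lie algebra decomposes uniquely as the direct sum of simple ideals, one per connected component of its Dynkin diagram, so g ≅ D_5 ⊕ G_2 (dimension 45 + 14 = 59).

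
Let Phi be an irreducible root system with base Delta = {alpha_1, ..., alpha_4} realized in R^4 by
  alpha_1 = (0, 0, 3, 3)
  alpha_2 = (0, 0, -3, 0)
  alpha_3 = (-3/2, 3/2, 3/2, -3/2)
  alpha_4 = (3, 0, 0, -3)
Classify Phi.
Compute the Cartan integers a_ij = 2(alpha_i, alpha_j)/(alpha_j, alpha_j); the resulting 4x4 Cartan matrix is
[[2, -2, 0, -1], [-1, 2, -1, 0], [0, -1, 2, 0], [-1, 0, 0, 2]].
The roots have two lengths (squared-length ratio 2:1); the short ones are alpha_{2,3}. The associated Dynkin diagram is a chain of 4 nodes with a double edge between the middle two (F_4), so the type is F_4.

F_4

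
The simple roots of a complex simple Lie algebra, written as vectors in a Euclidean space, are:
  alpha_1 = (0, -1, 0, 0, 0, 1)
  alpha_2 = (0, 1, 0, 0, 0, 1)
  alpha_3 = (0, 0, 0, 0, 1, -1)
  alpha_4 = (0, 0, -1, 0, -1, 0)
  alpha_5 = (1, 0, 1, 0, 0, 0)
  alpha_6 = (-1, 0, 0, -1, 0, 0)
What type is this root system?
Compute the Cartan integers a_ij = 2(alpha_i, alpha_j)/(alpha_j, alpha_j); the resulting 6x6 Cartan matrix is
[[2, 0, -1, 0, 0, 0], [0, 2, -1, 0, 0, 0], [-1, -1, 2, -1, 0, 0], [0, 0, -1, 2, -1, 0], [0, 0, 0, -1, 2, -1], [0, 0, 0, 0, -1, 2]].
All simple roots have the same length, so the diagram is simply laced. The associated Dynkin diagram is a chain of 4 nodes with a fork of two nodes at one end (D_6), so the type is D_6 (the algebra so(12)).

D_6 (so(12))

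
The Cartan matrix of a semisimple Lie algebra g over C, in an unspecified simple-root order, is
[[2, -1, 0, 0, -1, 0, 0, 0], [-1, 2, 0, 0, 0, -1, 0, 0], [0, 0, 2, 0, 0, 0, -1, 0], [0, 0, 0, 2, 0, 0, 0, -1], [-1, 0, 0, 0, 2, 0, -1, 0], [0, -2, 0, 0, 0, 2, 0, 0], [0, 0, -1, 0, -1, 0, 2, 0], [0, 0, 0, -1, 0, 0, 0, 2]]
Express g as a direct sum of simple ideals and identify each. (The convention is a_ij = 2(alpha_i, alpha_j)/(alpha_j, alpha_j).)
A_2 (sl(3)) ⊕ C_6 (sp(12))

The diagram associated to this matrix has two connected components: the simple roots {alpha_4, alpha_8} form a chain of 2 nodes with single edges (A_2), and {alpha_1, alpha_2, alpha_3, alpha_5, alpha_6, alpha_7} form a chain of 6 nodes with a double edge at one end; the terminal node there is the unique long simple root (C_6). A semisimple Lie algebra decomposes uniquely as the direct sum of simple ideals, one per connected component of its Dynkin diagram, so g ≅ A_2 ⊕ C_6 (dimension 8 + 78 = 86).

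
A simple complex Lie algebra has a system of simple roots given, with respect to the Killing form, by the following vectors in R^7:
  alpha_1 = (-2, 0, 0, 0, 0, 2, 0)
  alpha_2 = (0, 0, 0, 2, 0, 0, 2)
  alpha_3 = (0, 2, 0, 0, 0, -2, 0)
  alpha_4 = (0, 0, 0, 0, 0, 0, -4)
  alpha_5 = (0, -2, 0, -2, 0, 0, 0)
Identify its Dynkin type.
C_5 (sp(10))

Compute the Cartan integers a_ij = 2(alpha_i, alpha_j)/(alpha_j, alpha_j); the resulting 5x5 Cartan matrix is
[[2, 0, -1, 0, 0], [0, 2, 0, -1, -1], [-1, 0, 2, 0, -1], [0, -2, 0, 2, 0], [0, -1, -1, 0, 2]].
The roots have two lengths (squared-length ratio 2:1); the short ones are alpha_{1,2,3,5}. The associated Dynkin diagram is a chain of 5 nodes with a double edge at one end; the terminal node there is the unique long simple root (C_5), so the type is C_5 (the algebra sp(10)).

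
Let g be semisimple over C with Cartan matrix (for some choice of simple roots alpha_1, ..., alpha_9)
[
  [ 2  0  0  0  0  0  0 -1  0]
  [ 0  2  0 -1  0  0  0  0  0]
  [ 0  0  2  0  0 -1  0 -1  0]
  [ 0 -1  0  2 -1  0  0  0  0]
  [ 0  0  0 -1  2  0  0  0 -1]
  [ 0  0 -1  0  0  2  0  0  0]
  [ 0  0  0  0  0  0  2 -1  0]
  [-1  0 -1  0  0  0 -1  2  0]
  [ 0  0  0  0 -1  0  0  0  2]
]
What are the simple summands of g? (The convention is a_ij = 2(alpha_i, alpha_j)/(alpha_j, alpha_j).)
The diagram associated to this matrix has two connected components: the simple roots {alpha_2, alpha_4, alpha_5, alpha_9} form a chain of 4 nodes with single edges (A_4), and {alpha_1, alpha_3, alpha_6, alpha_7, alpha_8} form a chain of 3 nodes with a fork of two nodes at one end (D_5). A semisimple Lie algebra decomposes uniquely as the direct sum of simple ideals, one per connected component of its Dynkin diagram, so g ≅ A_4 ⊕ D_5 (dimension 24 + 45 = 69).

type A_4 ⊕ type D_5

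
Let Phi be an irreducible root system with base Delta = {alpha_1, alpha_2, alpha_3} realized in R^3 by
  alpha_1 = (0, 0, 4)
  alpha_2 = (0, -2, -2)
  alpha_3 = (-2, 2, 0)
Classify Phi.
C3

Compute the Cartan integers a_ij = 2(alpha_i, alpha_j)/(alpha_j, alpha_j); the resulting 3x3 Cartan matrix is
[[2, -2, 0], [-1, 2, -1], [0, -1, 2]].
The roots have two lengths (squared-length ratio 2:1); the short ones are alpha_{2,3}. The associated Dynkin diagram is a chain of 3 nodes with a double edge at one end; the terminal node there is the unique long simple root (C_3), so the type is C_3 (the algebra sp(6)).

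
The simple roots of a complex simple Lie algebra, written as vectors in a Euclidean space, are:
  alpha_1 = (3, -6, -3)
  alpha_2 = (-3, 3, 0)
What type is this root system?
G_2

Compute the Cartan integers a_ij = 2(alpha_i, alpha_j)/(alpha_j, alpha_j); the resulting 2x2 Cartan matrix is
[[2, -3], [-1, 2]].
The roots have two lengths (squared-length ratio 3:1); the short ones are alpha_{2}. The associated Dynkin diagram is two nodes joined by a triple edge (G_2), so the type is G_2.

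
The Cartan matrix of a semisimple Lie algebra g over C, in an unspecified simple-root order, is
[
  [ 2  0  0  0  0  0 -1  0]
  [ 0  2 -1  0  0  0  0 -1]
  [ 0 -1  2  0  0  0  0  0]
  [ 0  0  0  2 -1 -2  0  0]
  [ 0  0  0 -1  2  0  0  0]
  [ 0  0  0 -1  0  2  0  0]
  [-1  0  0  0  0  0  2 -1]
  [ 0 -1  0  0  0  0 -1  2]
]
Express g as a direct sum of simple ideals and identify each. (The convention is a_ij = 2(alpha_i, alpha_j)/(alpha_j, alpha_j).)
The diagram associated to this matrix has two connected components: the simple roots {alpha_1, alpha_2, alpha_3, alpha_7, alpha_8} form a chain of 5 nodes with single edges (A_5), and {alpha_4, alpha_5, alpha_6} form a chain of 3 nodes with a double edge at one end; the terminal node there is the unique short simple root (B_3). A semisimple Lie algebra decomposes uniquely as the direct sum of simple ideals, one per connected component of its Dynkin diagram, so g ≅ A_5 ⊕ B_3 (dimension 35 + 21 = 56).

A5 ⊕ B3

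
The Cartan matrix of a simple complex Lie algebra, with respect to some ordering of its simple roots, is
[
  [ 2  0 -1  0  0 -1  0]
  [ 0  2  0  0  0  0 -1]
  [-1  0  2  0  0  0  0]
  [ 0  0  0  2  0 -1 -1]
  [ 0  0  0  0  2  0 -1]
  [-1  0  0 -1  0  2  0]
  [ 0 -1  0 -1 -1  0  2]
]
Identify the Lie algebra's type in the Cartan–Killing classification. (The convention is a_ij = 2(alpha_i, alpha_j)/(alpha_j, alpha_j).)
The matrix has rank 7 with 2's on the diagonal. Reading the off-diagonal entries as Dynkin edges (a single edge where a_ij = a_ji = -1; a double or triple edge where a_ij * a_ji = 2 or 3), the diagram is a chain of 5 nodes with a fork of two nodes at one end (D_7). One simple-root ordering that puts it in standard form is (alpha_3, alpha_1, alpha_6, alpha_4, alpha_7, alpha_5, alpha_2). So the algebra is type D_7, i.e. so(14).

type D_7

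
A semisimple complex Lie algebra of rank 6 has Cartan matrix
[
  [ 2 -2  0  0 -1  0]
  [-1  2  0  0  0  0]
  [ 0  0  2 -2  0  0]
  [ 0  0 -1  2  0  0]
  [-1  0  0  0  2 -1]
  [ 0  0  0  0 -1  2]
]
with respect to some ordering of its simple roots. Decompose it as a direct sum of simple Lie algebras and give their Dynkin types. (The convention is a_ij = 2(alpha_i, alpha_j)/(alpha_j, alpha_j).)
The diagram associated to this matrix has two connected components: the simple roots {alpha_3, alpha_4} form a chain of 2 nodes with a double edge at one end; the terminal node there is the unique short simple root (B_2), and {alpha_1, alpha_2, alpha_5, alpha_6} form a chain of 4 nodes with a double edge at one end; the terminal node there is the unique short simple root (B_4). A semisimple Lie algebra decomposes uniquely as the direct sum of simple ideals, one per connected component of its Dynkin diagram, so g ≅ B_2 ⊕ B_4 (dimension 10 + 36 = 46).

type B_2 ⊕ type B_4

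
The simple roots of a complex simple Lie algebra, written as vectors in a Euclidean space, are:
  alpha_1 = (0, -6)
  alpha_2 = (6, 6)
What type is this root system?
type B_2

Compute the Cartan integers a_ij = 2(alpha_i, alpha_j)/(alpha_j, alpha_j); the resulting 2x2 Cartan matrix is
[[2, -1], [-2, 2]].
The roots have two lengths (squared-length ratio 2:1); the short ones are alpha_{1}. The associated Dynkin diagram is a chain of 2 nodes with a double edge at one end; the terminal node there is the unique short simple root (B_2), so the type is B_2 (the algebra so(5)).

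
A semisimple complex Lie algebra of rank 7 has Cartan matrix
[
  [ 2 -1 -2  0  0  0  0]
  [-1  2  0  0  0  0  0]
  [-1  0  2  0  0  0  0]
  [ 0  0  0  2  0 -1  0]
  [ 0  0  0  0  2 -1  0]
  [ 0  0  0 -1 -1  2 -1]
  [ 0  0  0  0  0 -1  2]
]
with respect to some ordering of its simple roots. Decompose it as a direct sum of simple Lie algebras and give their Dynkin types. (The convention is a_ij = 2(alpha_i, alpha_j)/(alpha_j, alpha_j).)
B3 + D4

The diagram associated to this matrix has two connected components: the simple roots {alpha_1, alpha_2, alpha_3} form a chain of 3 nodes with a double edge at one end; the terminal node there is the unique short simple root (B_3), and {alpha_4, alpha_5, alpha_6, alpha_7} form a chain of 2 nodes with a fork of two nodes at one end (D_4). A semisimple Lie algebra decomposes uniquely as the direct sum of simple ideals, one per connected component of its Dynkin diagram, so g ≅ B_3 ⊕ D_4 (dimension 21 + 28 = 49).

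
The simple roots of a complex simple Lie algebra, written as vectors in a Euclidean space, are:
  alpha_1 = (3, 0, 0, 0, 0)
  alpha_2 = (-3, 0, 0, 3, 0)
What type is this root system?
type B_2

Compute the Cartan integers a_ij = 2(alpha_i, alpha_j)/(alpha_j, alpha_j); the resulting 2x2 Cartan matrix is
[[2, -1], [-2, 2]].
The roots have two lengths (squared-length ratio 2:1); the short ones are alpha_{1}. The associated Dynkin diagram is a chain of 2 nodes with a double edge at one end; the terminal node there is the unique short simple root (B_2), so the type is B_2 (the algebra so(5)).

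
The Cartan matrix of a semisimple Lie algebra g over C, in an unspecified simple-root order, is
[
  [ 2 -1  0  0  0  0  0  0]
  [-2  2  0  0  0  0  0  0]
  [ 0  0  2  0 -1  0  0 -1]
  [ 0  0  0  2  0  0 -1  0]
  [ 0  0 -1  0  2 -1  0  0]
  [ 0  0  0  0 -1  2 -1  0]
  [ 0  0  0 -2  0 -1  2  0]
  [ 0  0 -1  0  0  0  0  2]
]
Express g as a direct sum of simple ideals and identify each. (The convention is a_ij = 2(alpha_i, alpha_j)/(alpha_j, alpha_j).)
B_2 + B_6

The diagram associated to this matrix has two connected components: the simple roots {alpha_1, alpha_2} form a chain of 2 nodes with a double edge at one end; the terminal node there is the unique short simple root (B_2), and {alpha_3, alpha_4, alpha_5, alpha_6, alpha_7, alpha_8} form a chain of 6 nodes with a double edge at one end; the terminal node there is the unique short simple root (B_6). A semisimple Lie algebra decomposes uniquely as the direct sum of simple ideals, one per connected component of its Dynkin diagram, so g ≅ B_2 ⊕ B_6 (dimension 10 + 78 = 88).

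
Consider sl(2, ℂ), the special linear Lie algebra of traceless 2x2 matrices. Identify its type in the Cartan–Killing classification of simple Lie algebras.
This is sl(2), which has dimension 2^2 - 1 = 3 and rank 2 - 1 = 1 (a Cartan subalgebra is the diagonal traceless matrices). In the classification of classical Lie algebras, the special linear algebra sl(n+1) has type A_n; here n = 1, so the Dynkin diagram is a chain of 1 nodes with single edges (A_1). Hence the type is A_1.

type A_1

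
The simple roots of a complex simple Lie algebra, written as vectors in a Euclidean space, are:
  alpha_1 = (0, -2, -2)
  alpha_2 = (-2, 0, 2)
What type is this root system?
A_2 (sl(3))

Compute the Cartan integers a_ij = 2(alpha_i, alpha_j)/(alpha_j, alpha_j); the resulting 2x2 Cartan matrix is
[[2, -1], [-1, 2]].
All simple roots have the same length, so the diagram is simply laced. The associated Dynkin diagram is a chain of 2 nodes with single edges (A_2), so the type is A_2 (the algebra sl(3)).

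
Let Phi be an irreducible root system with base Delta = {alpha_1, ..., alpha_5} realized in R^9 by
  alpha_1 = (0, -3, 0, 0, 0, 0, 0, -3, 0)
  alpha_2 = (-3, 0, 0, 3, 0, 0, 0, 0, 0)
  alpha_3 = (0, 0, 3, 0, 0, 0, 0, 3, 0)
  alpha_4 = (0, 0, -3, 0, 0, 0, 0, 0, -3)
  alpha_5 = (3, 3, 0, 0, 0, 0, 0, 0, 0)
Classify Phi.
Compute the Cartan integers a_ij = 2(alpha_i, alpha_j)/(alpha_j, alpha_j); the resulting 5x5 Cartan matrix is
[[2, 0, -1, 0, -1], [0, 2, 0, 0, -1], [-1, 0, 2, -1, 0], [0, 0, -1, 2, 0], [-1, -1, 0, 0, 2]].
All simple roots have the same length, so the diagram is simply laced. The associated Dynkin diagram is a chain of 5 nodes with single edges (A_5), so the type is A_5 (the algebra sl(6)).

A5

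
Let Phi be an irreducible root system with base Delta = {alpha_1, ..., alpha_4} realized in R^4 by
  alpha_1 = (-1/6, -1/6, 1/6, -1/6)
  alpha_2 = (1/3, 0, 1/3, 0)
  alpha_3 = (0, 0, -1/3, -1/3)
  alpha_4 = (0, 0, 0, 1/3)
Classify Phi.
Compute the Cartan integers a_ij = 2(alpha_i, alpha_j)/(alpha_j, alpha_j); the resulting 4x4 Cartan matrix is
[[2, 0, 0, -1], [0, 2, -1, 0], [0, -1, 2, -2], [-1, 0, -1, 2]].
The roots have two lengths (squared-length ratio 2:1); the short ones are alpha_{1,4}. The associated Dynkin diagram is a chain of 4 nodes with a double edge between the middle two (F_4), so the type is F_4.

F_4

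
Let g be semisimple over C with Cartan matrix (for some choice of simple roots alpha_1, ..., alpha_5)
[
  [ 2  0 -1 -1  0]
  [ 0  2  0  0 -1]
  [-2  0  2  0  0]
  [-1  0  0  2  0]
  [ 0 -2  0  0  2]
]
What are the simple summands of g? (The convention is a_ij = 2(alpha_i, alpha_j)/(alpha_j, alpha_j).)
The diagram associated to this matrix has two connected components: the simple roots {alpha_2, alpha_5} form a chain of 2 nodes with a double edge at one end; the terminal node there is the unique short simple root (B_2), and {alpha_1, alpha_3, alpha_4} form a chain of 3 nodes with a double edge at one end; the terminal node there is the unique long simple root (C_3). A semisimple Lie algebra decomposes uniquely as the direct sum of simple ideals, one per connected component of its Dynkin diagram, so g ≅ B_2 ⊕ C_3 (dimension 10 + 21 = 31).

B2 ⊕ C3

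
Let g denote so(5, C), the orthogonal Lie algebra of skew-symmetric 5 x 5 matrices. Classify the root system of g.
This is so(5) with 5 odd, which has dimension 5(5-1)/2 = 10 and rank (5-1)/2 = 2. In the classification of classical Lie algebras, the orthogonal algebra so(2n+1) in an odd number of variables has type B_n; here n = 2, so the Dynkin diagram is a chain of 2 nodes with a double edge at one end; the terminal node there is the unique short simple root (B_2). Hence the type is B_2.

B2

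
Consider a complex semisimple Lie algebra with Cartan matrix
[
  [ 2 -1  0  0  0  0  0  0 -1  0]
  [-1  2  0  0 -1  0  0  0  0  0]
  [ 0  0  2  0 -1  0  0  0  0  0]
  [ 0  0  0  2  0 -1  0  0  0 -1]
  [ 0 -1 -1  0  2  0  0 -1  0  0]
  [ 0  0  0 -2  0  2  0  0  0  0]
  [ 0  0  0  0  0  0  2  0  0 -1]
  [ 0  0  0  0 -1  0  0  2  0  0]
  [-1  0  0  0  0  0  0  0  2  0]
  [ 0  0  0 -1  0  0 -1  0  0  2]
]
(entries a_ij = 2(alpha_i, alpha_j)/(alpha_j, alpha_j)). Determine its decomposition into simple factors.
The diagram associated to this matrix has two connected components: the simple roots {alpha_4, alpha_6, alpha_7, alpha_10} form a chain of 4 nodes with a double edge at one end; the terminal node there is the unique long simple root (C_4), and {alpha_1, alpha_2, alpha_3, alpha_5, alpha_8, alpha_9} form a chain of 4 nodes with a fork of two nodes at one end (D_6). A semisimple Lie algebra decomposes uniquely as the direct sum of simple ideals, one per connected component of its Dynkin diagram, so g ≅ C_4 ⊕ D_6 (dimension 36 + 66 = 102).

type C_4 + type D_6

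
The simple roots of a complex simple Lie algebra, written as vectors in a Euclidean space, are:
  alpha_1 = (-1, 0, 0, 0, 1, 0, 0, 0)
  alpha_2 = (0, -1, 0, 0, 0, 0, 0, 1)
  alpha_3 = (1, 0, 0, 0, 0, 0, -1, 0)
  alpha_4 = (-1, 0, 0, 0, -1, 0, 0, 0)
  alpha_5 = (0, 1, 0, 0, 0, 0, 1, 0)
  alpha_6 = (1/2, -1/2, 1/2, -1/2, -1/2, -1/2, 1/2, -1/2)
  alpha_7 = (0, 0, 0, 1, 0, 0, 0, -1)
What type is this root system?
Compute the Cartan integers a_ij = 2(alpha_i, alpha_j)/(alpha_j, alpha_j); the resulting 7x7 Cartan matrix is
[[2, 0, -1, 0, 0, -1, 0], [0, 2, 0, 0, -1, 0, -1], [-1, 0, 2, -1, -1, 0, 0], [0, 0, -1, 2, 0, 0, 0], [0, -1, -1, 0, 2, 0, 0], [-1, 0, 0, 0, 0, 2, 0], [0, -1, 0, 0, 0, 0, 2]].
All simple roots have the same length, so the diagram is simply laced. The associated Dynkin diagram is a chain of 6 nodes with one extra node attached to the third node from one end (E_7), so the type is E_7.

E_7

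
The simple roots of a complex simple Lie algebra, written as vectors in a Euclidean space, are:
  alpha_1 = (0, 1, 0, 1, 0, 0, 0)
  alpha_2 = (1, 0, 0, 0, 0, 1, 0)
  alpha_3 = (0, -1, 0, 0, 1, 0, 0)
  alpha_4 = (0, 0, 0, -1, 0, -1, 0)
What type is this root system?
A4

Compute the Cartan integers a_ij = 2(alpha_i, alpha_j)/(alpha_j, alpha_j); the resulting 4x4 Cartan matrix is
[[2, 0, -1, -1], [0, 2, 0, -1], [-1, 0, 2, 0], [-1, -1, 0, 2]].
All simple roots have the same length, so the diagram is simply laced. The associated Dynkin diagram is a chain of 4 nodes with single edges (A_4), so the type is A_4 (the algebra sl(5)).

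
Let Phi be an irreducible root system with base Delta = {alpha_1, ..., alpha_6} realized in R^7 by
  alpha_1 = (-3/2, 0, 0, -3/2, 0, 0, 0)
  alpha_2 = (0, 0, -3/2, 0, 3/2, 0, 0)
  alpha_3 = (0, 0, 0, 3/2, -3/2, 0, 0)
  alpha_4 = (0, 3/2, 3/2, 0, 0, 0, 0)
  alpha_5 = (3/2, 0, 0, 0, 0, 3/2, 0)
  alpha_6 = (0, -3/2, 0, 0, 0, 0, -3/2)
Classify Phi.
Compute the Cartan integers a_ij = 2(alpha_i, alpha_j)/(alpha_j, alpha_j); the resulting 6x6 Cartan matrix is
[[2, 0, -1, 0, -1, 0], [0, 2, -1, -1, 0, 0], [-1, -1, 2, 0, 0, 0], [0, -1, 0, 2, 0, -1], [-1, 0, 0, 0, 2, 0], [0, 0, 0, -1, 0, 2]].
All simple roots have the same length, so the diagram is simply laced. The associated Dynkin diagram is a chain of 6 nodes with single edges (A_6), so the type is A_6 (the algebra sl(7)).

A6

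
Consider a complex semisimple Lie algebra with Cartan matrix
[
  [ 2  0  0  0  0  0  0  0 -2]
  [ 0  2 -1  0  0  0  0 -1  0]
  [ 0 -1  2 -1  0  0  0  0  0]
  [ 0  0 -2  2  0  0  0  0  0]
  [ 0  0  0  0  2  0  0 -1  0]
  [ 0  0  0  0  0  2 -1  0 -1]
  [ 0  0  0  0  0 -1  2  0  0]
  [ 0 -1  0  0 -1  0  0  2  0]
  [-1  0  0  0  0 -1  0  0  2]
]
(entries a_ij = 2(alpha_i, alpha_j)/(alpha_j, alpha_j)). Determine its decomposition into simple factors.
type C_4 + type C_5

The diagram associated to this matrix has two connected components: the simple roots {alpha_1, alpha_6, alpha_7, alpha_9} form a chain of 4 nodes with a double edge at one end; the terminal node there is the unique long simple root (C_4), and {alpha_2, alpha_3, alpha_4, alpha_5, alpha_8} form a chain of 5 nodes with a double edge at one end; the terminal node there is the unique long simple root (C_5). A semisimple Lie algebra decomposes uniquely as the direct sum of simple ideals, one per connected component of its Dynkin diagram, so g ≅ C_4 ⊕ C_5 (dimension 36 + 55 = 91).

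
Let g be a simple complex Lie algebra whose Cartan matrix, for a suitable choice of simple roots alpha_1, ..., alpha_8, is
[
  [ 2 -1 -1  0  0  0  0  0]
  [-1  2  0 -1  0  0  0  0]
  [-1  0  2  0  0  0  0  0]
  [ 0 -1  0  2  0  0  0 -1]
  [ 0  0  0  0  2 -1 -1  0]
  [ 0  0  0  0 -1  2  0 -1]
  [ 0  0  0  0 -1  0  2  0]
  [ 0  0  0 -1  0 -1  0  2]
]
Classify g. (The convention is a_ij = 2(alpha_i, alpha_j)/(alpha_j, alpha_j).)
The matrix has rank 8 with 2's on the diagonal. Reading the off-diagonal entries as Dynkin edges (a single edge where a_ij = a_ji = -1; a double or triple edge where a_ij * a_ji = 2 or 3), the diagram is a chain of 8 nodes with single edges (A_8). One simple-root ordering that puts it in standard form is (alpha_3, alpha_1, alpha_2, alpha_4, alpha_8, alpha_6, alpha_5, alpha_7). So the algebra is type A_8, i.e. sl(9).

type A_8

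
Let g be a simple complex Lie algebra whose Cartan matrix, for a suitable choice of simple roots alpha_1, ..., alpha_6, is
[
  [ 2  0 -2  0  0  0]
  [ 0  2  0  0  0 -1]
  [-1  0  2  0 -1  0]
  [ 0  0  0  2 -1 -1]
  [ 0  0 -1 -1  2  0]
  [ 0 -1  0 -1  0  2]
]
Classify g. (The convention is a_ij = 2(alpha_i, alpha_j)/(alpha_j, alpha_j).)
The matrix has rank 6 with 2's on the diagonal. Reading the off-diagonal entries as Dynkin edges (a single edge where a_ij = a_ji = -1; a double or triple edge where a_ij * a_ji = 2 or 3), the diagram is a chain of 6 nodes with a double edge at one end; the terminal node there is the unique long simple root (C_6). One simple-root ordering that puts it in standard form is (alpha_2, alpha_6, alpha_4, alpha_5, alpha_3, alpha_1). So the algebra is type C_6, i.e. sp(12).

type C_6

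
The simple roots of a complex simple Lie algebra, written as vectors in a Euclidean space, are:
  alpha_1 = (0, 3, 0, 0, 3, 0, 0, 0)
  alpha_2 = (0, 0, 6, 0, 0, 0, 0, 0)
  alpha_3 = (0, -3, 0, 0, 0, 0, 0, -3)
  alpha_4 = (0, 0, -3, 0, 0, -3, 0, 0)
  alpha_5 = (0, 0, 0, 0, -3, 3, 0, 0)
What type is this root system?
C_5 (sp(10))

Compute the Cartan integers a_ij = 2(alpha_i, alpha_j)/(alpha_j, alpha_j); the resulting 5x5 Cartan matrix is
[[2, 0, -1, 0, -1], [0, 2, 0, -2, 0], [-1, 0, 2, 0, 0], [0, -1, 0, 2, -1], [-1, 0, 0, -1, 2]].
The roots have two lengths (squared-length ratio 2:1); the short ones are alpha_{1,3,4,5}. The associated Dynkin diagram is a chain of 5 nodes with a double edge at one end; the terminal node there is the unique long simple root (C_5), so the type is C_5 (the algebra sp(10)).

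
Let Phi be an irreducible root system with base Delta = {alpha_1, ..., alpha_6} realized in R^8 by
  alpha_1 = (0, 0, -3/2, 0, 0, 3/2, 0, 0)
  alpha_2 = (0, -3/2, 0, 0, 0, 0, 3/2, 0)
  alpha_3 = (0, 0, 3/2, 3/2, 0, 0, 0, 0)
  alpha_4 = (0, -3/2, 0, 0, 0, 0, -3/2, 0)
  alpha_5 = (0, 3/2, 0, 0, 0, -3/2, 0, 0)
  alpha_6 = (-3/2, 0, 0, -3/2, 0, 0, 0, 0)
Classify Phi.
Compute the Cartan integers a_ij = 2(alpha_i, alpha_j)/(alpha_j, alpha_j); the resulting 6x6 Cartan matrix is
[[2, 0, -1, 0, -1, 0], [0, 2, 0, 0, -1, 0], [-1, 0, 2, 0, 0, -1], [0, 0, 0, 2, -1, 0], [-1, -1, 0, -1, 2, 0], [0, 0, -1, 0, 0, 2]].
All simple roots have the same length, so the diagram is simply laced. The associated Dynkin diagram is a chain of 4 nodes with a fork of two nodes at one end (D_6), so the type is D_6 (the algebra so(12)).

D_6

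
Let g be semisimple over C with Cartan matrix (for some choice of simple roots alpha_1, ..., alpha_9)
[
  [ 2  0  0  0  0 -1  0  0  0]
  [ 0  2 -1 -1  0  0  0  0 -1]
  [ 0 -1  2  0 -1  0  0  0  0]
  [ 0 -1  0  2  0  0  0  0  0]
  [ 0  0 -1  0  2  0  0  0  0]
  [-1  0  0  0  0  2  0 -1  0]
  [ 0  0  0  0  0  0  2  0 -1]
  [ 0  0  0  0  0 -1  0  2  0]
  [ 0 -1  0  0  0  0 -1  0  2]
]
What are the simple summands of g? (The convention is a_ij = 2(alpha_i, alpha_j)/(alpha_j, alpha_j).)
The diagram associated to this matrix has two connected components: the simple roots {alpha_1, alpha_6, alpha_8} form a chain of 3 nodes with single edges (A_3), and {alpha_2, alpha_3, alpha_4, alpha_5, alpha_7, alpha_9} form a chain of 5 nodes with one extra node attached to the third node from one end (E_6). A semisimple Lie algebra decomposes uniquely as the direct sum of simple ideals, one per connected component of its Dynkin diagram, so g ≅ A_3 ⊕ E_6 (dimension 15 + 78 = 93).

A_3 + E_6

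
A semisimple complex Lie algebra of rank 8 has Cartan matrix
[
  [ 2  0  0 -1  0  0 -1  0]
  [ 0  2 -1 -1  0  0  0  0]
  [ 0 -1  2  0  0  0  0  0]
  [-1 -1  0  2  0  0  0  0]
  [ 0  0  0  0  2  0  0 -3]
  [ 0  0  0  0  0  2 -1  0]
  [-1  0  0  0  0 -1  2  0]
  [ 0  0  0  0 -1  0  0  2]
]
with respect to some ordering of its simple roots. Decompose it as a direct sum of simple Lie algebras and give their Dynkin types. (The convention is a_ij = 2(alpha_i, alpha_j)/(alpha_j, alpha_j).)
The diagram associated to this matrix has two connected components: the simple roots {alpha_1, alpha_2, alpha_3, alpha_4, alpha_6, alpha_7} form a chain of 6 nodes with single edges (A_6), and {alpha_5, alpha_8} form two nodes joined by a triple edge (G_2). A semisimple Lie algebra decomposes uniquely as the direct sum of simple ideals, one per connected component of its Dynkin diagram, so g ≅ A_6 ⊕ G_2 (dimension 48 + 14 = 62).

A_6 (sl(7)) ⊕ G_2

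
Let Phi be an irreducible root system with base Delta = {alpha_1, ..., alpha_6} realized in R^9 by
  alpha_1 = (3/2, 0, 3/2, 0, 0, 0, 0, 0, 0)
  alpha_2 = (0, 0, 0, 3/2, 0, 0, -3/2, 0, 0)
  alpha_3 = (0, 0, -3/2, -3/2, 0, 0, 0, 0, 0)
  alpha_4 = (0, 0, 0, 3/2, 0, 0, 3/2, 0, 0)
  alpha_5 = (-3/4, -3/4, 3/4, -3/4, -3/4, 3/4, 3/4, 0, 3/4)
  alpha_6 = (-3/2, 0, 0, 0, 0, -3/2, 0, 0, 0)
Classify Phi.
type E_6

Compute the Cartan integers a_ij = 2(alpha_i, alpha_j)/(alpha_j, alpha_j); the resulting 6x6 Cartan matrix is
[[2, 0, -1, 0, 0, -1], [0, 2, -1, 0, -1, 0], [-1, -1, 2, -1, 0, 0], [0, 0, -1, 2, 0, 0], [0, -1, 0, 0, 2, 0], [-1, 0, 0, 0, 0, 2]].
All simple roots have the same length, so the diagram is simply laced. The associated Dynkin diagram is a chain of 5 nodes with one extra node attached to the third node from one end (E_6), so the type is E_6.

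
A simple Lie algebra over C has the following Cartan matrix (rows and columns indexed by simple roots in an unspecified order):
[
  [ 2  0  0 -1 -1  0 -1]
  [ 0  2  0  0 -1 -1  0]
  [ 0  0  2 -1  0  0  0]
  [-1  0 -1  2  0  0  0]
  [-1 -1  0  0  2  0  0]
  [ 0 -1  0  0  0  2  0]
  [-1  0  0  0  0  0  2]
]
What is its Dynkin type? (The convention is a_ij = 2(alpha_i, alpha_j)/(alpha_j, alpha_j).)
type E_7

The matrix has rank 7 with 2's on the diagonal. Reading the off-diagonal entries as Dynkin edges (a single edge where a_ij = a_ji = -1; a double or triple edge where a_ij * a_ji = 2 or 3), the diagram is a chain of 6 nodes with one extra node attached to the third node from one end (E_7). One simple-root ordering that puts it in standard form is (alpha_3, alpha_7, alpha_4, alpha_1, alpha_5, alpha_2, alpha_6). So the algebra is type E_7.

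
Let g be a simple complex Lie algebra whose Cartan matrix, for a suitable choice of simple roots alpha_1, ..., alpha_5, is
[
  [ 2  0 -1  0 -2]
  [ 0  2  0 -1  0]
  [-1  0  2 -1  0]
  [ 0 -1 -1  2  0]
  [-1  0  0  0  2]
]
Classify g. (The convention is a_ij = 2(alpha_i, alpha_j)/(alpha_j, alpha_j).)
type B_5

The matrix has rank 5 with 2's on the diagonal. Reading the off-diagonal entries as Dynkin edges (a single edge where a_ij = a_ji = -1; a double or triple edge where a_ij * a_ji = 2 or 3), the diagram is a chain of 5 nodes with a double edge at one end; the terminal node there is the unique short simple root (B_5). One simple-root ordering that puts it in standard form is (alpha_2, alpha_4, alpha_3, alpha_1, alpha_5). So the algebra is type B_5, i.e. so(11).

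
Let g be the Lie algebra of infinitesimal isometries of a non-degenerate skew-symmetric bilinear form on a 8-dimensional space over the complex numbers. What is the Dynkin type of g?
type C_4

This is sp(8), which has dimension 8(8+1)/2 = 36 and rank 8/2 = 4. In the classification of classical Lie algebras, the symplectic algebra sp(2n) has type C_n; here n = 4, so the Dynkin diagram is a chain of 4 nodes with a double edge at one end; the terminal node there is the unique long simple root (C_4). Hence the type is C_4.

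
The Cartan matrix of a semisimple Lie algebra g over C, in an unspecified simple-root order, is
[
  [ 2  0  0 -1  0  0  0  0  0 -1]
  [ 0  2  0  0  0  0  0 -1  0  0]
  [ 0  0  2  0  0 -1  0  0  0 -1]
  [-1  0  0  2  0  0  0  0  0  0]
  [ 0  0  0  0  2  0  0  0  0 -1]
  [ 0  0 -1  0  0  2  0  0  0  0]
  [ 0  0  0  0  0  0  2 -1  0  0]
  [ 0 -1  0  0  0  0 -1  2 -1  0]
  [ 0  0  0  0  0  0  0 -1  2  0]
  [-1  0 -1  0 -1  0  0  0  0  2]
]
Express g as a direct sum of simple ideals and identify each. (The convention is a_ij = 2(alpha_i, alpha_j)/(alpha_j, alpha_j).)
The diagram associated to this matrix has two connected components: the simple roots {alpha_2, alpha_7, alpha_8, alpha_9} form a chain of 2 nodes with a fork of two nodes at one end (D_4), and {alpha_1, alpha_3, alpha_4, alpha_5, alpha_6, alpha_10} form a chain of 5 nodes with one extra node attached to the third node from one end (E_6). A semisimple Lie algebra decomposes uniquely as the direct sum of simple ideals, one per connected component of its Dynkin diagram, so g ≅ D_4 ⊕ E_6 (dimension 28 + 78 = 106).

D_4 (so(8)) ⊕ E_6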